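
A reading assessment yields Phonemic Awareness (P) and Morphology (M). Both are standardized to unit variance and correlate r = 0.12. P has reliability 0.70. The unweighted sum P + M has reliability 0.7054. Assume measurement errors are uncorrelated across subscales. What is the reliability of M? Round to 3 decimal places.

0.640

Var(P+M) = 2 + 2·0.12 = 2.240.
True-score variance = ρ_P + ρ_M + 2·0.12, so 0.7054 = (0.70 + ρ_M + 0.24) / 2.240.
ρ_M = 0.7054·2.240 − 0.70 − 0.24 = 0.640.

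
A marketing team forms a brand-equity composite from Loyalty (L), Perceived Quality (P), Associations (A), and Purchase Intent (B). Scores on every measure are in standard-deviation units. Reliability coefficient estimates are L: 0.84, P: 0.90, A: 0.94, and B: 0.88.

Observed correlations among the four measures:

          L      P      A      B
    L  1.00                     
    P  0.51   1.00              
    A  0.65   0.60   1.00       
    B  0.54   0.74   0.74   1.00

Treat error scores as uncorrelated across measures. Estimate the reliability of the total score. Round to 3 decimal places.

Var(L+P+A+B) = 4 + 2·[0.51 + 0.65 + 0.54 + 0.60 + 0.74 + 0.74] = 4 + 7.56 = 11.56.
Under uncorrelated errors the observed covariances equal the true-score covariances, so only the own-variance terms attenuate.
True-score variance = [0.84 + 0.90 + 0.94 + 0.88] + 7.56 = 3.56 + 7.56 = 11.12.
Reliability = 11.12 / 11.56 = 0.962.

0.962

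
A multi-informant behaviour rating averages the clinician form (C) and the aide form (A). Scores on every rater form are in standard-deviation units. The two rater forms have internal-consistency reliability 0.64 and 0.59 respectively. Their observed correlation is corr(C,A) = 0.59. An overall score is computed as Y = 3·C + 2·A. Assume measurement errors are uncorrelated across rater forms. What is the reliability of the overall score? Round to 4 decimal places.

Var(Y) = 3² + 2² + 2·[6·0.59] = 13 + 7.08 = 20.08.
Under uncorrelated errors the observed covariances equal the true-score covariances, so only the own-variance terms attenuate.
True-score variance = [3²·0.64 + 2²·0.59] + 7.08 = 8.12 + 7.08 = 15.2.
Reliability = 15.2 / 20.08 = 0.7570.

0.7570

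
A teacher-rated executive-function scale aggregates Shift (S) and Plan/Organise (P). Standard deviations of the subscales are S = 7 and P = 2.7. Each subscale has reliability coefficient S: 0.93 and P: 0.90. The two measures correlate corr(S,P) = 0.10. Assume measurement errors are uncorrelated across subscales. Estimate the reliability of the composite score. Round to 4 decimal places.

Var(S+P) = 7² + 2.7² + 2·[7·2.7·0.10] = 56.29 + 3.78 = 60.07.
With uncorrelated errors the cross-covariances are all true-score covariance, so they carry over unchanged; only the diagonal terms shrink to ρᵢσᵢ².
True-score variance = [7²·0.93 + 2.7²·0.90] + 3.78 = 52.131 + 3.78 = 55.911.
Reliability = 55.911 / 60.07 = 0.9308.

0.9308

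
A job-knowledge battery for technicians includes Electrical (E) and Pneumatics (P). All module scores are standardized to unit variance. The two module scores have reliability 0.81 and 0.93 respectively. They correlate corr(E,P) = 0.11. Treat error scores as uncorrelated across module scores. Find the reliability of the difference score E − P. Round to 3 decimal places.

0.854

Var(E−P) = 1 + 1 − 2·0.11 = 2 − 0.22 = 1.78.
Because errors are independent across components, Cov(Tᵢ,Tⱼ) = Cov(Xᵢ,Xⱼ); the off-diagonal part of the true-score variance is the same as above.
True-score variance = [0.81 + 0.93] − 0.22 = 1.74 − 0.22 = 1.52.
Reliability = 1.52 / 1.78 = 0.854.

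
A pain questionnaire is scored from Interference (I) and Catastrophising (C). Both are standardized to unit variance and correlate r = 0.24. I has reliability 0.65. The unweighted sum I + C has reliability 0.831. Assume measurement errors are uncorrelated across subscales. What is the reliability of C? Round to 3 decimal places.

0.931

Var(I+C) = 2 + 2·0.24 = 2.480.
True-score variance = ρ_I + ρ_C + 2·0.24, so 0.831 = (0.65 + ρ_C + 0.48) / 2.480.
ρ_C = 0.831·2.480 − 0.65 − 0.48 = 0.931.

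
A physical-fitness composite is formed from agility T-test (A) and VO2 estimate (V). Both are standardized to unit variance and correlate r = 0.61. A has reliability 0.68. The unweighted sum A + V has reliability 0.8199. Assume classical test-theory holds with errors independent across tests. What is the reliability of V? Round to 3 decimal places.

Var(A+V) = 2 + 2·0.61 = 3.220.
True-score variance = ρ_A + ρ_V + 2·0.61, so 0.8199 = (0.68 + ρ_V + 1.22) / 3.220.
ρ_V = 0.8199·3.220 − 0.68 − 1.22 = 0.740.

0.740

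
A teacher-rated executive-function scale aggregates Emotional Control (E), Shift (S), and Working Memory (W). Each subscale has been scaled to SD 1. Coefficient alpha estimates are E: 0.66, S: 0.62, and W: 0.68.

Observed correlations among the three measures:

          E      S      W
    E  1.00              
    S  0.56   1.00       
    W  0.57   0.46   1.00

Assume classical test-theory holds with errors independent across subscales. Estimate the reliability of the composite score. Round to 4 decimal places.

0.8317

Var(E+S+W) = 3 + 2·[0.56 + 0.57 + 0.46] = 3 + 3.18 = 6.18.
With uncorrelated errors the cross-covariances are all true-score covariance, so they carry over unchanged; only the diagonal terms shrink to ρᵢσᵢ².
True-score variance = [0.66 + 0.62 + 0.68] + 3.18 = 1.96 + 3.18 = 5.14.
Reliability = 5.14 / 6.18 = 0.8317.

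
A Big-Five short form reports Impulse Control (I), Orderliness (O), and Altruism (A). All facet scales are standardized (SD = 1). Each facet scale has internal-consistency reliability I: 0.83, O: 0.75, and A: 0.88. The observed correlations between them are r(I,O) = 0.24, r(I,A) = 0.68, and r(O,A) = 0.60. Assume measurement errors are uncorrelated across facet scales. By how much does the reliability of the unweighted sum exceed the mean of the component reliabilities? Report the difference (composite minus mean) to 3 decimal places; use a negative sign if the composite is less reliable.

Var(sum) = 3 + 3.04 = 6.04; true-score variance = 2.46 + 3.04 = 5.5; composite reliability = 0.9106.
Mean component reliability = 0.8200.
Difference = 0.9106 − 0.8200 = 0.091.

0.091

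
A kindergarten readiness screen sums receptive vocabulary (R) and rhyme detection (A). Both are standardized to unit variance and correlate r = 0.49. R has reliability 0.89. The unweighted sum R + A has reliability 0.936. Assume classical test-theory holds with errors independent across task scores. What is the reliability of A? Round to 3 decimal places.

Var(R+A) = 2 + 2·0.49 = 2.980.
True-score variance = ρ_R + ρ_A + 2·0.49, so 0.936 = (0.89 + ρ_A + 0.98) / 2.980.
ρ_A = 0.936·2.980 − 0.89 − 0.98 = 0.919.

0.919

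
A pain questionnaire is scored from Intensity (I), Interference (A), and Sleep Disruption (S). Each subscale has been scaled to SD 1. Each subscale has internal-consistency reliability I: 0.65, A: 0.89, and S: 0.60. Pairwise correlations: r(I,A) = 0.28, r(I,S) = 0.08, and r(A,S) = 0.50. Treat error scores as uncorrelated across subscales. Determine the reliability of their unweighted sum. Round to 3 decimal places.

0.818

Var(I+A+S) = 3 + 2·[0.28 + 0.08 + 0.50] = 3 + 1.72 = 4.72.
With uncorrelated errors the cross-covariances are all true-score covariance, so they carry over unchanged; only the diagonal terms shrink to ρᵢσᵢ².
True-score variance = [0.65 + 0.89 + 0.60] + 1.72 = 2.14 + 1.72 = 3.86.
Reliability = 3.86 / 4.72 = 0.818.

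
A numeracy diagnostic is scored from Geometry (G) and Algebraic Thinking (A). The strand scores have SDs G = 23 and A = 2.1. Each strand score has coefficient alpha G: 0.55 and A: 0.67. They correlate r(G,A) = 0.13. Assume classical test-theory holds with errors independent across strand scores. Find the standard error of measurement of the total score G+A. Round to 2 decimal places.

15.48

Var(total) = 533.41 + 12.558 = 545.968.
True-score variance = 293.905 + 12.558 = 306.463, so reliability = 0.5613.
Error variance = 545.968 − 306.463 = 239.505; SEM = √239.505 = 15.48.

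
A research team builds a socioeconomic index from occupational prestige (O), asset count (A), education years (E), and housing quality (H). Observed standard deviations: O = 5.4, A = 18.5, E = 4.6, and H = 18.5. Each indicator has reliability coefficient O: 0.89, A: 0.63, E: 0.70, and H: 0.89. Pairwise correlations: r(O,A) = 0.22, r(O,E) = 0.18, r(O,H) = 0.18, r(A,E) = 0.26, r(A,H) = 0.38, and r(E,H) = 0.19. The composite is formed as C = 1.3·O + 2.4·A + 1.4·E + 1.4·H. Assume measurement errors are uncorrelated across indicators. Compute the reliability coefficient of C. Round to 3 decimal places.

Var(C) = 1.3²·5.4² + 2.4²·18.5² + 1.4²·4.6² + 1.4²·18.5² + 2·[3.12·5.4·18.5·0.22 + 1.82·5.4·4.6·0.18 + 1.82·5.4·18.5·0.18 + 3.36·18.5·4.6·0.26 + 3.36·18.5·18.5·0.38 + 1.96·4.6·18.5·0.19] = 2732.92 + 1304.91 = 4037.84.
Under uncorrelated errors the observed covariances equal the true-score covariances, so only the own-variance terms attenuate.
True-score variance = [1.3²·5.4²·0.89 + 2.4²·18.5²·0.63 + 1.4²·4.6²·0.70 + 1.4²·18.5²·0.89] + 1304.91 = 1911.87 + 1304.91 = 3216.78.
Reliability = 3216.78 / 4037.84 = 0.797.

0.797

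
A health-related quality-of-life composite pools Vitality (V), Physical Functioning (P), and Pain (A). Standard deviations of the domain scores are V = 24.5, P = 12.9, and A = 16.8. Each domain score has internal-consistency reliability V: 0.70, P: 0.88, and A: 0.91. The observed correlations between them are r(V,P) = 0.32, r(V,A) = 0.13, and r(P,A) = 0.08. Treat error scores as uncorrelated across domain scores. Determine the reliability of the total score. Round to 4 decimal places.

Var(V+P+A) = 24.5² + 12.9² + 16.8² + 2·[24.5·12.9·0.32 + 24.5·16.8·0.13 + 12.9·16.8·0.08] = 1048.9 + 343.963 = 1392.86.
Under uncorrelated errors the observed covariances equal the true-score covariances, so only the own-variance terms attenuate.
True-score variance = [24.5²·0.70 + 12.9²·0.88 + 16.8²·0.91] + 343.963 = 823.454 + 343.963 = 1167.42.
Reliability = 1167.42 / 1392.86 = 0.8381.

0.8381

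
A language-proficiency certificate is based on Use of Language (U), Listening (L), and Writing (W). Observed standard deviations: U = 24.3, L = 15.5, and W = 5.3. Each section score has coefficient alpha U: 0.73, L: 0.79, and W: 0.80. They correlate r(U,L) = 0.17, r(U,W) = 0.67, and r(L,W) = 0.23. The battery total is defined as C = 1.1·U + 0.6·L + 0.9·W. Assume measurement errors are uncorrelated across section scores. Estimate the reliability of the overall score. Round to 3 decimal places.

Var(C) = 1.1²·24.3² + 0.6²·15.5² + 0.9²·5.3² + 2·[0.66·24.3·15.5·0.17 + 0.99·24.3·5.3·0.67 + 0.54·15.5·5.3·0.23] = 823.736 + 275.779 = 1099.51.
Because errors are independent across components, Cov(Tᵢ,Tⱼ) = Cov(Xᵢ,Xⱼ); the off-diagonal part of the true-score variance is the same as above.
True-score variance = [1.1²·24.3²·0.73 + 0.6²·15.5²·0.79 + 0.9²·5.3²·0.80] + 275.779 = 608.109 + 275.779 = 883.888.
Reliability = 883.888 / 1099.51 = 0.804.

0.804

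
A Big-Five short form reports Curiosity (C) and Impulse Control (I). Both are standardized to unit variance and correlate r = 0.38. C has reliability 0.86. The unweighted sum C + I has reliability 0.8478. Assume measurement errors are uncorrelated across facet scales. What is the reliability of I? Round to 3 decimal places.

0.720

Var(C+I) = 2 + 2·0.38 = 2.760.
True-score variance = ρ_C + ρ_I + 2·0.38, so 0.8478 = (0.86 + ρ_I + 0.76) / 2.760.
ρ_I = 0.8478·2.760 − 0.86 − 0.76 = 0.720.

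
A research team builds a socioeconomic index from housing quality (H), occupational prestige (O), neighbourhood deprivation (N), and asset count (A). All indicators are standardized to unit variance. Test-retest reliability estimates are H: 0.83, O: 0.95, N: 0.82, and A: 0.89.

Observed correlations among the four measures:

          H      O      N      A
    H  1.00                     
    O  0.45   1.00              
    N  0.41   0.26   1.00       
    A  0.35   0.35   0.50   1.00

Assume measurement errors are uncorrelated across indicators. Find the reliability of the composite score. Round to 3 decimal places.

0.941

Var(H+O+N+A) = 4 + 2·[0.45 + 0.41 + 0.35 + 0.26 + 0.35 + 0.50] = 4 + 4.64 = 8.64.
With uncorrelated errors the cross-covariances are all true-score covariance, so they carry over unchanged; only the diagonal terms shrink to ρᵢσᵢ².
True-score variance = [0.83 + 0.95 + 0.82 + 0.89] + 4.64 = 3.49 + 4.64 = 8.13.
Reliability = 8.13 / 8.64 = 0.941.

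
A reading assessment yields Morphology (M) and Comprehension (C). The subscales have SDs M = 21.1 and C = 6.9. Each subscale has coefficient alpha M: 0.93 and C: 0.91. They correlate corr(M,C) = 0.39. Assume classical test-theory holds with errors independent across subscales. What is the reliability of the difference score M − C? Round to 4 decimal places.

0.9065

Var(M−C) = 21.1² + 6.9² − 2·21.1·6.9·0.39 = 492.82 − 113.56 = 379.26.
With uncorrelated errors the cross-covariances are all true-score covariance, so they carry over unchanged; only the diagonal terms shrink to ρᵢσᵢ².
True-score variance = [21.1²·0.93 + 6.9²·0.91] − 113.56 = 457.37 − 113.56 = 343.81.
Reliability = 343.81 / 379.26 = 0.9065.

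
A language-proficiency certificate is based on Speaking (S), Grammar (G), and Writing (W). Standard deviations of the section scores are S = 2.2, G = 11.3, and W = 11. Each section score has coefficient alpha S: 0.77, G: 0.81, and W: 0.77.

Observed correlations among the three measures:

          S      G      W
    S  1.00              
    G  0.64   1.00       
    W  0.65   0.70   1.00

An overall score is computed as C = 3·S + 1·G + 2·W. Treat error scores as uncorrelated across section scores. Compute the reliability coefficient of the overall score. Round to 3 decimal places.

0.887

Var(C) = 3²·2.2² + 11.3² + 2²·11² + 2·[3·2.2·11.3·0.64 + 6·2.2·11·0.65 + 2·11.3·11·0.70] = 655.25 + 632.262 = 1287.51.
With uncorrelated errors the cross-covariances are all true-score covariance, so they carry over unchanged; only the diagonal terms shrink to ρᵢσᵢ².
True-score variance = [3²·2.2²·0.77 + 11.3²·0.81 + 2²·11²·0.77] + 632.262 = 509.65 + 632.262 = 1141.91.
Reliability = 1141.91 / 1287.51 = 0.887.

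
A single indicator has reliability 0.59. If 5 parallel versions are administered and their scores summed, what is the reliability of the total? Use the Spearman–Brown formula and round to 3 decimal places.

ρ_k = kρ / (1 + (k−1)ρ) = 5·0.59 / (1 + 4·0.59) = 2.950 / 3.360 = 0.878.

0.878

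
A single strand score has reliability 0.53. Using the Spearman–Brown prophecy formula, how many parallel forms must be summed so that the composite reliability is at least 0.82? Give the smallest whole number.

k ≥ ρ*(1−ρ₁)/(ρ₁(1−ρ*)) = 0.82·0.47 / (0.53·0.18) = 4.040.
Smallest integer k = 5.

5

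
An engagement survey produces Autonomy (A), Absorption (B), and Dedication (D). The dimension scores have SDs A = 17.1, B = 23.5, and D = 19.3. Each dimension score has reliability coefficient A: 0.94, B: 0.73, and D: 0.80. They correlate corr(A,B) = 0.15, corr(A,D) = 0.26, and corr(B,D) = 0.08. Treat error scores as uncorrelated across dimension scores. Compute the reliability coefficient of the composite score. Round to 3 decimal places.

0.848

Var(A+B+D) = 17.1² + 23.5² + 19.3² + 2·[17.1·23.5·0.15 + 17.1·19.3·0.26 + 23.5·19.3·0.08] = 1217.15 + 364.739 = 1581.89.
Under uncorrelated errors the observed covariances equal the true-score covariances, so only the own-variance terms attenuate.
True-score variance = [17.1²·0.94 + 23.5²·0.73 + 19.3²·0.80] + 364.739 = 976 + 364.739 = 1340.74.
Reliability = 1340.74 / 1581.89 = 0.848.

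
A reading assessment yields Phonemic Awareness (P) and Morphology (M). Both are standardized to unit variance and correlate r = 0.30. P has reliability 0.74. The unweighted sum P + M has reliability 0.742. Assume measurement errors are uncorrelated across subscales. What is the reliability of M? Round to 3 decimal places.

0.589

Var(P+M) = 2 + 2·0.30 = 2.600.
True-score variance = ρ_P + ρ_M + 2·0.30, so 0.742 = (0.74 + ρ_M + 0.60) / 2.600.
ρ_M = 0.742·2.600 − 0.74 − 0.60 = 0.589.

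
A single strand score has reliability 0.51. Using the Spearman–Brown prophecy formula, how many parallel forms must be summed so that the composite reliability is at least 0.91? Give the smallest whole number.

10

k ≥ ρ*(1−ρ₁)/(ρ₁(1−ρ*)) = 0.91·0.49 / (0.51·0.09) = 9.715.
Smallest integer k = 10.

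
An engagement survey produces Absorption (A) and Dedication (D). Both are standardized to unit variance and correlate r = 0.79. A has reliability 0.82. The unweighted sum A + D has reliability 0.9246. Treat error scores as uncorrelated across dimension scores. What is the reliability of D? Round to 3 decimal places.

0.910

Var(A+D) = 2 + 2·0.79 = 3.580.
True-score variance = ρ_A + ρ_D + 2·0.79, so 0.9246 = (0.82 + ρ_D + 1.58) / 3.580.
ρ_D = 0.9246·3.580 − 0.82 − 1.58 = 0.910.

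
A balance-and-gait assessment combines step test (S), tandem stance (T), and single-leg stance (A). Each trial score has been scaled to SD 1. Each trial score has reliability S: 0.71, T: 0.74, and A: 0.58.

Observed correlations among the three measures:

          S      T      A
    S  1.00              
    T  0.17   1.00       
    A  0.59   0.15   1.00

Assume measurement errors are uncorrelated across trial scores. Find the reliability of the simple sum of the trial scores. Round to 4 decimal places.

Var(S+T+A) = 3 + 2·[0.17 + 0.59 + 0.15] = 3 + 1.82 = 4.82.
Under uncorrelated errors the observed covariances equal the true-score covariances, so only the own-variance terms attenuate.
True-score variance = [0.71 + 0.74 + 0.58] + 1.82 = 2.03 + 1.82 = 3.85.
Reliability = 3.85 / 4.82 = 0.7988.

0.7988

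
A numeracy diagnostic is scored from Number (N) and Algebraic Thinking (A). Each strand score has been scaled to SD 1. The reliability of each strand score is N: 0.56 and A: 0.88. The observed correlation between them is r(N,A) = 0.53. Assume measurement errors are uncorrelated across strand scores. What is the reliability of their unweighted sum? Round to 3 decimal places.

Var(N+A) = 2 + 2·[0.53] = 2 + 1.06 = 3.06.
Under uncorrelated errors the observed covariances equal the true-score covariances, so only the own-variance terms attenuate.
True-score variance = [0.56 + 0.88] + 1.06 = 1.44 + 1.06 = 2.5.
Reliability = 2.5 / 3.06 = 0.817.

0.817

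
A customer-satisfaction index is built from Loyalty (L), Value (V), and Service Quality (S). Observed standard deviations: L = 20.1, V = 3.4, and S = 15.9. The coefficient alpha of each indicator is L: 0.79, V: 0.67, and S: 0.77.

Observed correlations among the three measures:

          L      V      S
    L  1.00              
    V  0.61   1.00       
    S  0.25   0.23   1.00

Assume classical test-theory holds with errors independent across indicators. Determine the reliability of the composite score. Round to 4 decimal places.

Var(L+V+S) = 20.1² + 3.4² + 15.9² + 2·[20.1·3.4·0.61 + 20.1·15.9·0.25 + 3.4·15.9·0.23] = 668.38 + 268.037 = 936.417.
Under uncorrelated errors the observed covariances equal the true-score covariances, so only the own-variance terms attenuate.
True-score variance = [20.1²·0.79 + 3.4²·0.67 + 15.9²·0.77] + 268.037 = 521.577 + 268.037 = 789.614.
Reliability = 789.614 / 936.417 = 0.8432.

0.8432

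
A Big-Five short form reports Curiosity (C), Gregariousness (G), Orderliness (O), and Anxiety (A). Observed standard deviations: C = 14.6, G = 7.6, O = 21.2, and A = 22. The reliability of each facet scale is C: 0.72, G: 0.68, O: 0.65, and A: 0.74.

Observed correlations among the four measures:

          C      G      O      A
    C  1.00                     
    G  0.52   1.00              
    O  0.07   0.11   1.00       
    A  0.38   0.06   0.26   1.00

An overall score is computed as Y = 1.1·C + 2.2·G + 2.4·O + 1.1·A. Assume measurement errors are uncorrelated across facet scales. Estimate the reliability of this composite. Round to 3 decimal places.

Var(Y) = 1.1²·14.6² + 2.2²·7.6² + 2.4²·21.2² + 1.1²·22² + 2·[2.42·14.6·7.6·0.52 + 2.64·14.6·21.2·0.07 + 1.21·14.6·22·0.38 + 5.28·7.6·21.2·0.11 + 2.42·7.6·22·0.06 + 2.64·21.2·22·0.26] = 3711.9 + 1565.02 = 5276.92.
With uncorrelated errors the cross-covariances are all true-score covariance, so they carry over unchanged; only the diagonal terms shrink to ρᵢσᵢ².
True-score variance = [1.1²·14.6²·0.72 + 2.2²·7.6²·0.68 + 2.4²·21.2²·0.65 + 1.1²·22²·0.74] + 1565.02 = 2491.88 + 1565.02 = 4056.91.
Reliability = 4056.91 / 5276.92 = 0.769.

0.769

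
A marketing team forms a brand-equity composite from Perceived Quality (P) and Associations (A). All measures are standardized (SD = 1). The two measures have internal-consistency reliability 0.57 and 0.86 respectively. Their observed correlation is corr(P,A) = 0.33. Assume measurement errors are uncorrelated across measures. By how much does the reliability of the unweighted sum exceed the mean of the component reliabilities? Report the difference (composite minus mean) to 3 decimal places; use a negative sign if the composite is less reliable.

Var(sum) = 2 + 0.66 = 2.66; true-score variance = 1.43 + 0.66 = 2.09; composite reliability = 0.7857.
Mean component reliability = 0.7150.
Difference = 0.7857 − 0.7150 = 0.071.

0.071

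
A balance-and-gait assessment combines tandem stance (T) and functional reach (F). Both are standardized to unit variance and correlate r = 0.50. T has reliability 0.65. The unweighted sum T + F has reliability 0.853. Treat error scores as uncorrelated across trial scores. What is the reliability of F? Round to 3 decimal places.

Var(T+F) = 2 + 2·0.50 = 3.000.
True-score variance = ρ_T + ρ_F + 2·0.50, so 0.853 = (0.65 + ρ_F + 1.00) / 3.000.
ρ_F = 0.853·3.000 − 0.65 − 1.00 = 0.909.

0.909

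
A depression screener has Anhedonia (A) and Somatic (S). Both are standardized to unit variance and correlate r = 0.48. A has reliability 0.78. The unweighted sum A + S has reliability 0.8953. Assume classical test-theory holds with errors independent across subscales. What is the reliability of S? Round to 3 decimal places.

0.910

Var(A+S) = 2 + 2·0.48 = 2.960.
True-score variance = ρ_A + ρ_S + 2·0.48, so 0.8953 = (0.78 + ρ_S + 0.96) / 2.960.
ρ_S = 0.8953·2.960 − 0.78 − 0.96 = 0.910.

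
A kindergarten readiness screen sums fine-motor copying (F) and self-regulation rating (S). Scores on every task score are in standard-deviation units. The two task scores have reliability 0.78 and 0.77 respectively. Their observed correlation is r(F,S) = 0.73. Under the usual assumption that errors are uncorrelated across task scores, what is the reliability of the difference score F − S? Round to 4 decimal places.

Var(F−S) = 1 + 1 − 2·0.73 = 2 − 1.46 = 0.54.
Under uncorrelated errors the observed covariances equal the true-score covariances, so only the own-variance terms attenuate.
True-score variance = [0.78 + 0.77] − 1.46 = 1.55 − 1.46 = 0.09.
Reliability = 0.09 / 0.54 = 0.1667.

0.1667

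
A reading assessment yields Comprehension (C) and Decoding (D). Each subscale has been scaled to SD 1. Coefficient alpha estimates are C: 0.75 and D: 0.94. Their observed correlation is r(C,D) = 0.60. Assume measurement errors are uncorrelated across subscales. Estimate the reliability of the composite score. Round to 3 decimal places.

0.903

Var(C+D) = 2 + 2·[0.60] = 2 + 1.2 = 3.2.
Under uncorrelated errors the observed covariances equal the true-score covariances, so only the own-variance terms attenuate.
True-score variance = [0.75 + 0.94] + 1.2 = 1.69 + 1.2 = 2.89.
Reliability = 2.89 / 3.2 = 0.903.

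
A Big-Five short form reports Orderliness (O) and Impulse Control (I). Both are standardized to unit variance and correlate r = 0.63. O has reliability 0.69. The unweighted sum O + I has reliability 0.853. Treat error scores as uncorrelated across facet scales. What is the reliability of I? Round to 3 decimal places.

0.831

Var(O+I) = 2 + 2·0.63 = 3.260.
True-score variance = ρ_O + ρ_I + 2·0.63, so 0.853 = (0.69 + ρ_I + 1.26) / 3.260.
ρ_I = 0.853·3.260 − 0.69 − 1.26 = 0.831.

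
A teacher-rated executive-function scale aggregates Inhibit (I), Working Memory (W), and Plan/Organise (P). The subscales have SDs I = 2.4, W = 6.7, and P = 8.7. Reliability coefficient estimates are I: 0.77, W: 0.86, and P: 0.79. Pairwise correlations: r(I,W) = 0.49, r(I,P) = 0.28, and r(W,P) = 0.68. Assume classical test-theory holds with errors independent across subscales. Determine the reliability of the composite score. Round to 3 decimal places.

Var(I+W+P) = 2.4² + 6.7² + 8.7² + 2·[2.4·6.7·0.49 + 2.4·8.7·0.28 + 6.7·8.7·0.68] = 126.34 + 106.726 = 233.066.
With uncorrelated errors the cross-covariances are all true-score covariance, so they carry over unchanged; only the diagonal terms shrink to ρᵢσᵢ².
True-score variance = [2.4²·0.77 + 6.7²·0.86 + 8.7²·0.79] + 106.726 = 102.836 + 106.726 = 209.561.
Reliability = 209.561 / 233.066 = 0.899.

0.899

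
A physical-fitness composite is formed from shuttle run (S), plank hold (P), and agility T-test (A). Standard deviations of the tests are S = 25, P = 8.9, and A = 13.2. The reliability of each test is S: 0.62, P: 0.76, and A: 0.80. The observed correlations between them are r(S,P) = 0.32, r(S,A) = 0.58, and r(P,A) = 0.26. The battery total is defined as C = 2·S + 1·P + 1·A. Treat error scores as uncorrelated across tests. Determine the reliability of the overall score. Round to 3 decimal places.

0.740

Var(C) = 2²·25² + 8.9² + 13.2² + 2·[2·25·8.9·0.32 + 2·25·13.2·0.58 + 8.9·13.2·0.26] = 2753.45 + 1111.49 = 3864.94.
With uncorrelated errors the cross-covariances are all true-score covariance, so they carry over unchanged; only the diagonal terms shrink to ρᵢσᵢ².
True-score variance = [2²·25²·0.62 + 8.9²·0.76 + 13.2²·0.80] + 1111.49 = 1749.59 + 1111.49 = 2861.08.
Reliability = 2861.08 / 3864.94 = 0.740.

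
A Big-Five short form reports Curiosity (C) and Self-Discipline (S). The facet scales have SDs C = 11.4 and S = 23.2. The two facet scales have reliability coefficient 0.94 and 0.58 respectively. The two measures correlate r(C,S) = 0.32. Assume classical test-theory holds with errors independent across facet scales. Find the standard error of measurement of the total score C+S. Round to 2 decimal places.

15.29

Var(total) = 668.2 + 169.267 = 837.467.
True-score variance = 434.342 + 169.267 = 603.609, so reliability = 0.7208.
Error variance = 837.467 − 603.609 = 233.858; SEM = √233.858 = 15.29.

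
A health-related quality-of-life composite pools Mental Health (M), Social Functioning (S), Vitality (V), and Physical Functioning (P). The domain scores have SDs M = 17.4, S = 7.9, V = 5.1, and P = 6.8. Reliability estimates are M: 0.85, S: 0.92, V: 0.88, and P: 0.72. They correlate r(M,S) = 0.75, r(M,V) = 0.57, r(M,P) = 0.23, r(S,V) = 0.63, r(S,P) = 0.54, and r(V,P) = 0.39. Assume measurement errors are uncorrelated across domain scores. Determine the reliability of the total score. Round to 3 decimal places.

0.929

Var(M+S+V+P) = 17.4² + 7.9² + 5.1² + 6.8² + 2·[17.4·7.9·0.75 + 17.4·5.1·0.57 + 17.4·6.8·0.23 + 7.9·5.1·0.63 + 7.9·6.8·0.54 + 5.1·6.8·0.39] = 437.42 + 497.614 = 935.034.
With uncorrelated errors the cross-covariances are all true-score covariance, so they carry over unchanged; only the diagonal terms shrink to ρᵢσᵢ².
True-score variance = [17.4²·0.85 + 7.9²·0.92 + 5.1²·0.88 + 6.8²·0.72] + 497.614 = 370.945 + 497.614 = 868.559.
Reliability = 868.559 / 935.034 = 0.929.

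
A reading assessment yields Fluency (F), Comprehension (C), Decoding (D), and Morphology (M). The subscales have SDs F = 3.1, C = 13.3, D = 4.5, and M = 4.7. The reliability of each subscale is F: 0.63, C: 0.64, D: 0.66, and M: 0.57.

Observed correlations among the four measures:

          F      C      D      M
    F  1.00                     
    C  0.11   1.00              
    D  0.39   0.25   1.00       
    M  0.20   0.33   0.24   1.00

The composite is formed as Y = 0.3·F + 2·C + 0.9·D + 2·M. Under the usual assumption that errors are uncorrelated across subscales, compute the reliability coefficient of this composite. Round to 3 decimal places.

Var(Y) = 0.3²·3.1² + 2²·13.3² + 0.9²·4.5² + 2²·4.7² + 2·[0.6·3.1·13.3·0.11 + 0.27·3.1·4.5·0.39 + 0.6·3.1·4.7·0.20 + 1.8·13.3·4.5·0.25 + 4·13.3·4.7·0.33 + 1.8·4.5·4.7·0.24] = 813.187 + 249.042 = 1062.23.
With uncorrelated errors the cross-covariances are all true-score covariance, so they carry over unchanged; only the diagonal terms shrink to ρᵢσᵢ².
True-score variance = [0.3²·3.1²·0.63 + 2²·13.3²·0.64 + 0.9²·4.5²·0.66 + 2²·4.7²·0.57] + 249.042 = 514.574 + 249.042 = 763.616.
Reliability = 763.616 / 1062.23 = 0.719.

0.719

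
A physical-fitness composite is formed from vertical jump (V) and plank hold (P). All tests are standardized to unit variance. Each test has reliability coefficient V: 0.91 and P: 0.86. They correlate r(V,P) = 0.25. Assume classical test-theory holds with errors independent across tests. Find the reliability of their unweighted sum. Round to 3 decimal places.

0.908

Var(V+P) = 2 + 2·[0.25] = 2 + 0.5 = 2.5.
With uncorrelated errors the cross-covariances are all true-score covariance, so they carry over unchanged; only the diagonal terms shrink to ρᵢσᵢ².
True-score variance = [0.91 + 0.86] + 0.5 = 1.77 + 0.5 = 2.27.
Reliability = 2.27 / 2.5 = 0.908.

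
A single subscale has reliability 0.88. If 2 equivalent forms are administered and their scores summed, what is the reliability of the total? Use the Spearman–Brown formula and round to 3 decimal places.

0.936

ρ_k = kρ / (1 + (k−1)ρ) = 2·0.88 / (1 + 1·0.88) = 1.760 / 1.880 = 0.936.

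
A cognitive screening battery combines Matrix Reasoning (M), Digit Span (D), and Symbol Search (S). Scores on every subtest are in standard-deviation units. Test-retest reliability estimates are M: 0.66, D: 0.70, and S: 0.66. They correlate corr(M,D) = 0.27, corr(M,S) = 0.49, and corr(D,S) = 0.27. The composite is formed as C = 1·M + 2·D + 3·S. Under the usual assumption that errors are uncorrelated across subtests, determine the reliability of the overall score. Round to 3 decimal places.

0.784

Var(C) = 1 + 2² + 3² + 2·[2·0.27 + 3·0.49 + 6·0.27] = 14 + 7.26 = 21.26.
With uncorrelated errors the cross-covariances are all true-score covariance, so they carry over unchanged; only the diagonal terms shrink to ρᵢσᵢ².
True-score variance = [0.66 + 2²·0.70 + 3²·0.66] + 7.26 = 9.4 + 7.26 = 16.66.
Reliability = 16.66 / 21.26 = 0.784.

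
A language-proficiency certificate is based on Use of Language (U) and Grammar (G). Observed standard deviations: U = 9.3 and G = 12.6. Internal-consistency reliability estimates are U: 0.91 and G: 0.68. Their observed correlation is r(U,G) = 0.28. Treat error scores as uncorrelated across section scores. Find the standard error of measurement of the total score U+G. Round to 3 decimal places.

7.654

Var(total) = 245.25 + 65.6208 = 310.871.
True-score variance = 186.663 + 65.6208 = 252.284, so reliability = 0.8115.
Error variance = 310.871 − 252.284 = 58.5873; SEM = √58.5873 = 7.654.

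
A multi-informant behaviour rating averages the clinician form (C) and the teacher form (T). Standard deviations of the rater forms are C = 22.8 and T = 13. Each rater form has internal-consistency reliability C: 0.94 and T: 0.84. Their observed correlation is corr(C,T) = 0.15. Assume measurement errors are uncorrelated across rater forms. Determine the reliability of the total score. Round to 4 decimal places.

Var(C+T) = 22.8² + 13² + 2·[22.8·13·0.15] = 688.84 + 88.92 = 777.76.
With uncorrelated errors the cross-covariances are all true-score covariance, so they carry over unchanged; only the diagonal terms shrink to ρᵢσᵢ².
True-score variance = [22.8²·0.94 + 13²·0.84] + 88.92 = 630.61 + 88.92 = 719.53.
Reliability = 719.53 / 777.76 = 0.9251.

0.9251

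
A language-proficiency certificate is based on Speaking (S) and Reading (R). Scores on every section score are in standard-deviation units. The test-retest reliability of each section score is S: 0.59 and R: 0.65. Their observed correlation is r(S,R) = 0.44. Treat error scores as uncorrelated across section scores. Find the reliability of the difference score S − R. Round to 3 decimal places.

0.321

Var(S−R) = 1 + 1 − 2·0.44 = 2 − 0.88 = 1.12.
Because errors are independent across components, Cov(Tᵢ,Tⱼ) = Cov(Xᵢ,Xⱼ); the off-diagonal part of the true-score variance is the same as above.
True-score variance = [0.59 + 0.65] − 0.88 = 1.24 − 0.88 = 0.36.
Reliability = 0.36 / 1.12 = 0.321.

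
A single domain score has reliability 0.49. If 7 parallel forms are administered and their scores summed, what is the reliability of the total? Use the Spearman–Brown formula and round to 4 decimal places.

ρ_k = kρ / (1 + (k−1)ρ) = 7·0.49 / (1 + 6·0.49) = 3.430 / 3.940 = 0.8706.

0.8706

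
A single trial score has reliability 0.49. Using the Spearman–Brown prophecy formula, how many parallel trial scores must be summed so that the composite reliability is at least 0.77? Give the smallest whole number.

4

k ≥ ρ*(1−ρ₁)/(ρ₁(1−ρ*)) = 0.77·0.51 / (0.49·0.23) = 3.484.
Smallest integer k = 4.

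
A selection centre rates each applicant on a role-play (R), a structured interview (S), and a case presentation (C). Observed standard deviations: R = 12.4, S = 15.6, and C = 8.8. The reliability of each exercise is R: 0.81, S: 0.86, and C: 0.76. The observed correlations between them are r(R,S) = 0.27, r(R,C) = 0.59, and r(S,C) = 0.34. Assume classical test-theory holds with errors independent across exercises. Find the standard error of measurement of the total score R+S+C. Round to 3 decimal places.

Var(total) = 474.56 + 326.57 = 801.13.
True-score variance = 392.69 + 326.57 = 719.259, so reliability = 0.8978.
Error variance = 801.13 − 719.259 = 81.8704; SEM = √81.8704 = 9.048.

9.048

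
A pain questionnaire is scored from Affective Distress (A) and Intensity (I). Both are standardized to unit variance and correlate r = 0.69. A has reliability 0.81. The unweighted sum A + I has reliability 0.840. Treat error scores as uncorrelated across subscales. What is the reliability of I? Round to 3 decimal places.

Var(A+I) = 2 + 2·0.69 = 3.380.
True-score variance = ρ_A + ρ_I + 2·0.69, so 0.840 = (0.81 + ρ_I + 1.38) / 3.380.
ρ_I = 0.840·3.380 − 0.81 − 1.38 = 0.649.

0.649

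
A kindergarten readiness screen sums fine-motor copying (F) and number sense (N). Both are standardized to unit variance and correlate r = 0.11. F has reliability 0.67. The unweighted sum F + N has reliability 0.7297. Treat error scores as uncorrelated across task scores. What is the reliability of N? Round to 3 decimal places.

Var(F+N) = 2 + 2·0.11 = 2.220.
True-score variance = ρ_F + ρ_N + 2·0.11, so 0.7297 = (0.67 + ρ_N + 0.22) / 2.220.
ρ_N = 0.7297·2.220 − 0.67 − 0.22 = 0.730.

0.730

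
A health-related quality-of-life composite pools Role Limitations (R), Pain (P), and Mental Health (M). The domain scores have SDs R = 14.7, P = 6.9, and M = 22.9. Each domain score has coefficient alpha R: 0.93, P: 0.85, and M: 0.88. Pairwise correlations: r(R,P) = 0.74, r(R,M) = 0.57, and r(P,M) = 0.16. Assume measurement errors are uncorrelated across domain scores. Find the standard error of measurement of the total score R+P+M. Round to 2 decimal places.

Var(total) = 788.11 + 584.438 = 1372.55.
True-score variance = 702.913 + 584.438 = 1287.35, so reliability = 0.9379.
Error variance = 1372.55 − 1287.35 = 85.197; SEM = √85.197 = 9.23.

9.23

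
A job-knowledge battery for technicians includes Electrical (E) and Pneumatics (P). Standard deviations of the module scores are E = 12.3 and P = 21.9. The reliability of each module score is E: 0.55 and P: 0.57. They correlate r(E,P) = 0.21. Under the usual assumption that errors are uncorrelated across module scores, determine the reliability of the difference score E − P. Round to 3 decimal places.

Var(E−P) = 12.3² + 21.9² − 2·12.3·21.9·0.21 = 630.9 − 113.135 = 517.765.
Under uncorrelated errors the observed covariances equal the true-score covariances, so only the own-variance terms attenuate.
True-score variance = [12.3²·0.55 + 21.9²·0.57] − 113.135 = 356.587 − 113.135 = 243.452.
Reliability = 243.452 / 517.765 = 0.470.

0.470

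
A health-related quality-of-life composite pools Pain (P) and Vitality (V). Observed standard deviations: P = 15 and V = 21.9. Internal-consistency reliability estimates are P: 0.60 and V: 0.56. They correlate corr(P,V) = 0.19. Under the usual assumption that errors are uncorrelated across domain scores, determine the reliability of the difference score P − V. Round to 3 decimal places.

0.481

Var(P−V) = 15² + 21.9² − 2·15·21.9·0.19 = 704.61 − 124.83 = 579.78.
With uncorrelated errors the cross-covariances are all true-score covariance, so they carry over unchanged; only the diagonal terms shrink to ρᵢσᵢ².
True-score variance = [15²·0.60 + 21.9²·0.56] − 124.83 = 403.582 − 124.83 = 278.752.
Reliability = 278.752 / 579.78 = 0.481.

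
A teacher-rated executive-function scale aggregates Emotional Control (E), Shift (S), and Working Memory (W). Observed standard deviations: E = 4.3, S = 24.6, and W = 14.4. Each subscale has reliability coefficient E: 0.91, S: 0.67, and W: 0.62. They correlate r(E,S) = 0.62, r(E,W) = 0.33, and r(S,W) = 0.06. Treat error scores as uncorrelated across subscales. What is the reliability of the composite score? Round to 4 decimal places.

0.7320

Var(E+S+W) = 4.3² + 24.6² + 14.4² + 2·[4.3·24.6·0.62 + 4.3·14.4·0.33 + 24.6·14.4·0.06] = 831.01 + 214.543 = 1045.55.
Under uncorrelated errors the observed covariances equal the true-score covariances, so only the own-variance terms attenuate.
True-score variance = [4.3²·0.91 + 24.6²·0.67 + 14.4²·0.62] + 214.543 = 550.846 + 214.543 = 765.389.
Reliability = 765.389 / 1045.55 = 0.7320.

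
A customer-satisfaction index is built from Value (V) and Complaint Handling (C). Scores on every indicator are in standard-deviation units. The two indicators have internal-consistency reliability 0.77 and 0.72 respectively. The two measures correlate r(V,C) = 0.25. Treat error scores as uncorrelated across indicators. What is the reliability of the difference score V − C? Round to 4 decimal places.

0.6600

Var(V−C) = 1 + 1 − 2·0.25 = 2 − 0.5 = 1.5.
Because errors are independent across components, Cov(Tᵢ,Tⱼ) = Cov(Xᵢ,Xⱼ); the off-diagonal part of the true-score variance is the same as above.
True-score variance = [0.77 + 0.72] − 0.5 = 1.49 − 0.5 = 0.99.
Reliability = 0.99 / 1.5 = 0.6600.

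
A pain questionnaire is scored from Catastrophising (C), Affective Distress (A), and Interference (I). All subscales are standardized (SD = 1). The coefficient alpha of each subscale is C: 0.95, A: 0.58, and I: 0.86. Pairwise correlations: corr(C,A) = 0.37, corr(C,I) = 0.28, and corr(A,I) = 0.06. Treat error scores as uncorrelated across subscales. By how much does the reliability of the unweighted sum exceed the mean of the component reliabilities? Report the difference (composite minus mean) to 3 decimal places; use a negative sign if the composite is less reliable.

0.065

Var(sum) = 3 + 1.42 = 4.42; true-score variance = 2.39 + 1.42 = 3.81; composite reliability = 0.8620.
Mean component reliability = 0.7967.
Difference = 0.8620 − 0.7967 = 0.065.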